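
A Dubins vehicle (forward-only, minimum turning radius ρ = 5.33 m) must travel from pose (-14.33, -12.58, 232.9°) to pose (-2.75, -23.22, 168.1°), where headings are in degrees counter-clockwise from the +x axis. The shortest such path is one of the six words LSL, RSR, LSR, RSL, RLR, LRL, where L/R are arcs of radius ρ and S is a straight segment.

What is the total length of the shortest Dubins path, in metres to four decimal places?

Let ψ = atan2(Δy, Δx) = atan2(-10.64, 11.58) = -42.5776° be the start→goal bearing.
Normalize: d = |goal − start| / ρ = 15.725966/5.33 = 2.950463, α = (θ_start − ψ) mod 360° = 275.4776° = 4.807991 rad, β = (θ_goal − ψ) mod 360° = 210.6776° = 3.677018 rad.
Common terms: sin α = -0.995434, cos α = 0.095456, sin β = -0.510207, cos β = -0.860052, cos(α−β) = 0.425779, d² = 8.705230. Work in radians in the unit-radius frame; every candidate has L = ρ·(t + p + q).
LSL: p² = 2 + d² − 2cos(α−β) + 2d(sin α − sin β) = 6.990383; p = √p² = 2.643933; φ = atan2(cos β − cos α, d + sin α − sin β) = -0.369765 rad; t = (φ − α) mod 2π = 1.105429 rad, q = (β − φ) mod 2π = 4.046783 rad → L = 5.33·(1.105429 + 2.643933 + 4.046783) = 5.33·7.796145 = 41.553454 m
RSR: p² = 2 + d² − 2cos(α−β) + 2d(sin β − sin α) = 12.716960; p = √p² = 3.566085; φ = atan2(cos α − cos β, d − sin α + sin β) = 0.271258 rad; t = (α − φ) mod 2π = 4.536733 rad, q = (φ − β) mod 2π = 2.877425 rad → L = 5.33·(4.536733 + 3.566085 + 2.877425) = 5.33·10.980243 = 58.524697 m
LSR: p² = d² − 2 + 2cos(α−β) + 2d(sin α + sin β) = -1.327882 < 0 → infeasible
RSL: p² = d² − 2 + 2cos(α−β) − 2d(sin α + sin β) = 16.441458; p = √p² = 4.054807; φ = atan2(cos α + cos β, d − sin α − sin β) − atan2(2, p) = -0.628156 rad; t = (α − φ) mod 2π = 5.436147 rad, q = (β − φ) mod 2π = 4.305173 rad → L = 5.33·(5.436147 + 4.054807 + 4.305173) = 5.33·13.796127 = 73.533354 m
RLR: c = (6 − d² + 2cos(α−β) + 2d(sin α − sin β))/8 = -0.589620; p = 2π − arccos c = 4.081801 rad; φ = atan2(cos α − cos β, d − sin α + sin β) = 0.271258 rad; t = (α − φ + p/2) mod 2π = 0.294448 rad, q = (α − β − t + p) mod 2π = 4.918326 rad → L = 5.33·(0.294448 + 4.081801 + 4.918326) = 5.33·9.294575 = 49.540084 m
LRL: c = (6 − d² + 2cos(α−β) − 2d(sin α − sin β))/8 = 0.126202; p = 2π − arccos c = 4.838929 rad; φ = atan2(cos β − cos α, d + sin α − sin β) = -0.369765 rad; t = (φ − α + p/2) mod 2π = 3.524893 rad, q = (β − α − t + p) mod 2π = 0.183062 rad → L = 5.33·(3.524893 + 4.838929 + 0.183062) = 5.33·8.546884 = 45.554891 m
Shortest: LSL with L = 41.553454 m ≈ 41.5535 m

41.5535 m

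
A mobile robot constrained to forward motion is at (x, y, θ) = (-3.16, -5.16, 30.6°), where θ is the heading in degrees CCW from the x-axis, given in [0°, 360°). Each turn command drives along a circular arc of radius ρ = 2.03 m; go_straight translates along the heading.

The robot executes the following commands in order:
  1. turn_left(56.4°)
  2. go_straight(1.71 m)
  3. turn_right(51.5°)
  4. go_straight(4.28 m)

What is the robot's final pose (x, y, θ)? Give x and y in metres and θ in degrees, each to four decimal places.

(2.2562, 2.2205, 35.5000°)

set_pose: (x, y, θ) = (-3.1600, -5.1600, 30.6000°), ρ = 2.03
turn_left(56.4°): centre at ρ to the left, rotate +56.4° → (-2.1661, -3.5189, 87.0000°)
go_straight(1.71): x += 1.71·cos θ, y += 1.71·sin θ → (-2.0766, -1.8113, 87.0000°)
turn_right(51.5°): centre at ρ to the right, rotate −51.5° → (-1.2283, -0.2649, 35.5000°)
go_straight(4.28): x += 4.28·cos θ, y += 4.28·sin θ → (2.2562, 2.2205, 35.5000°)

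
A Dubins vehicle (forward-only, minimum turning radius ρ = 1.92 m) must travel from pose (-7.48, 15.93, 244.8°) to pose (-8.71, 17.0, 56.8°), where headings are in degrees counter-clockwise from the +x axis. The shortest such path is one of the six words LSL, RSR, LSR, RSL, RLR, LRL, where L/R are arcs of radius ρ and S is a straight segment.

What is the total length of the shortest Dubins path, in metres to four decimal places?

Let ψ = atan2(Δy, Δx) = atan2(1.07, -1.23) = 138.9794° be the start→goal bearing.
Normalize: d = |goal − start| / ρ = 1.630276/1.92 = 0.849102, α = (θ_start − ψ) mod 360° = 105.8206° = 1.846918 rad, β = (θ_goal − ψ) mod 360° = 277.8206° = 4.848885 rad.
Common terms: sin α = 0.962120, cos α = -0.272626, sin β = -0.990699, cos β = 0.136072, cos(α−β) = -0.990268, d² = 0.720974. Work in radians in the unit-radius frame; every candidate has L = ρ·(t + p + q).
LSL: p² = 2 + d² − 2cos(α−β) + 2d(sin α − sin β) = 8.017796; p = √p² = 2.831571; φ = atan2(cos β − cos α, d + sin α − sin β) = 0.144842 rad; t = (φ − α) mod 2π = 4.581109 rad, q = (β − φ) mod 2π = 4.704042 rad → L = 1.92·(4.581109 + 2.831571 + 4.704042) = 1.92·12.116723 = 23.264108 m
RSR: p² = 2 + d² − 2cos(α−β) + 2d(sin β − sin α) = 1.385225; p = √p² = 1.176956; φ = atan2(cos α − cos β, d − sin α + sin β) = -2.786955 rad; t = (α − φ) mod 2π = 4.633873 rad, q = (φ − β) mod 2π = 4.930531 rad → L = 1.92·(4.633873 + 1.176956 + 4.930531) = 1.92·10.741360 = 20.623412 m
LSR: p² = d² − 2 + 2cos(α−β) + 2d(sin α + sin β) = -3.308095 < 0 → infeasible
RSL: p² = d² − 2 + 2cos(α−β) − 2d(sin α + sin β) = -3.211029 < 0 → infeasible
RLR: c = (6 − d² + 2cos(α−β) + 2d(sin α − sin β))/8 = 0.826847; p = 2π − arccos c = 5.685867 rad; φ = atan2(cos α − cos β, d − sin α + sin β) = -2.786955 rad; t = (α − φ + p/2) mod 2π = 1.193621 rad, q = (α − β − t + p) mod 2π = 1.490279 rad → L = 1.92·(1.193621 + 5.685867 + 1.490279) = 1.92·8.369768 = 16.069954 m
LRL: c = (6 − d² + 2cos(α−β) − 2d(sin α − sin β))/8 = -0.002224; p = 2π − arccos c = 4.710165 rad; φ = atan2(cos β − cos α, d + sin α − sin β) = 0.144842 rad; t = (φ − α + p/2) mod 2π = 0.653006 rad, q = (β − α − t + p) mod 2π = 0.775939 rad → L = 1.92·(0.653006 + 4.710165 + 0.775939) = 1.92·6.139110 = 11.787091 m
Shortest: LRL with L = 11.787091 m ≈ 11.7871 m

11.7871 m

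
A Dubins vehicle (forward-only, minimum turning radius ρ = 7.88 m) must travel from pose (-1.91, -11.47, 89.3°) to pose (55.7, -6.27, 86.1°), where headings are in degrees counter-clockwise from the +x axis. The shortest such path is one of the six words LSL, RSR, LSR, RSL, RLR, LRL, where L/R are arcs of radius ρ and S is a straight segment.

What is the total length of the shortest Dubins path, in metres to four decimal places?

Let ψ = atan2(Δy, Δx) = atan2(5.20, 57.61) = 5.1577° be the start→goal bearing.
Normalize: d = |goal − start| / ρ = 57.844205/7.88 = 7.340635, α = (θ_start − ψ) mod 360° = 84.1423° = 1.468561 rad, β = (θ_goal − ψ) mod 360° = 80.9423° = 1.412710 rad.
Common terms: sin α = 0.994779, cos α = 0.102057, sin β = 0.987530, cos β = 0.157428, cos(α−β) = 0.998441, d² = 53.884925. Work in radians in the unit-radius frame; every candidate has L = ρ·(t + p + q).
LSL: p² = 2 + d² − 2cos(α−β) + 2d(sin α − sin β) = 53.994455; p = √p² = 7.348092; φ = atan2(cos β − cos α, d + sin α − sin β) = 0.007535 rad; t = (φ − α) mod 2π = 4.822160 rad, q = (β − φ) mod 2π = 1.405175 rad → L = 7.88·(4.822160 + 7.348092 + 1.405175) = 7.88·13.575427 = 106.974362 m
RSR: p² = 2 + d² − 2cos(α−β) + 2d(sin β − sin α) = 53.781632; p = √p² = 7.333596; φ = atan2(cos α − cos β, d − sin α + sin β) = -0.007550 rad; t = (α − φ) mod 2π = 1.476111 rad, q = (φ − β) mod 2π = 4.862925 rad → L = 7.88·(1.476111 + 7.333596 + 4.862925) = 7.88·13.672632 = 107.740340 m
LSR: p² = d² − 2 + 2cos(α−β) + 2d(sin α + sin β) = 82.984620; p = √p² = 9.109589; φ = atan2(−cos α − cos β, d + sin α + sin β) − atan2(−2, p) = 0.188294 rad; t = (φ − α) mod 2π = 5.002919 rad, q = (φ − β) mod 2π = 5.058769 rad → L = 7.88·(5.002919 + 9.109589 + 5.058769) = 7.88·19.171277 = 151.069664 m
RSL: p² = d² − 2 + 2cos(α−β) − 2d(sin α + sin β) = 24.778994; p = √p² = 4.977850; φ = atan2(cos α + cos β, d − sin α − sin β) − atan2(2, p) = -0.333651 rad; t = (α − φ) mod 2π = 1.802212 rad, q = (β − φ) mod 2π = 1.746361 rad → L = 7.88·(1.802212 + 4.977850 + 1.746361) = 7.88·8.526423 = 67.188216 m
RLR: c = (6 − d² + 2cos(α−β) + 2d(sin α − sin β))/8 = -5.722704, |c| > 1 → infeasible
LRL: c = (6 − d² + 2cos(α−β) − 2d(sin α − sin β))/8 = -5.749307, |c| > 1 → infeasible
Shortest: RSL with L = 67.188216 m ≈ 67.1882 m

67.1882 m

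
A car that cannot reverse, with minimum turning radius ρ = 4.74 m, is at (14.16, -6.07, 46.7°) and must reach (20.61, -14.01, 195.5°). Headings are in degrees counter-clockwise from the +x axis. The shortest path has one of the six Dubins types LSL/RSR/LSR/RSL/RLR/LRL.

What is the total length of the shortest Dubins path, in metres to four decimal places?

19.2102 m

Let ψ = atan2(Δy, Δx) = atan2(-7.94, 6.45) = -50.9116° be the start→goal bearing.
Normalize: d = |goal − start| / ρ = 10.229668/4.74 = 2.158158, α = (θ_start − ψ) mod 360° = 97.6116° = 1.703643 rad, β = (θ_goal − ψ) mod 360° = 246.4116° = 4.300693 rad.
Common terms: sin α = 0.991189, cos α = -0.132457, sin β = -0.916444, cos β = -0.400164, cos(α−β) = -0.855364, d² = 4.657645. Work in radians in the unit-radius frame; every candidate has L = ρ·(t + p + q).
LSL: p² = 2 + d² − 2cos(α−β) + 2d(sin α − sin β) = 16.602316; p = √p² = 4.074594; φ = atan2(cos β − cos α, d + sin α − sin β) = -0.065749 rad; t = (φ − α) mod 2π = 4.513793 rad, q = (β − φ) mod 2π = 4.366442 rad → L = 4.74·(4.513793 + 4.074594 + 4.366442) = 4.74·12.954829 = 61.405891 m
RSR: p² = 2 + d² − 2cos(α−β) + 2d(sin β − sin α) = 0.134430; p = √p² = 0.366647; φ = atan2(cos α − cos β, d − sin α + sin β) = 0.818541 rad; t = (α − φ) mod 2π = 0.885102 rad, q = (φ − β) mod 2π = 2.801033 rad → L = 4.74·(0.885102 + 0.366647 + 2.801033) = 4.74·4.052783 = 19.210189 m
LSR: p² = d² − 2 + 2cos(α−β) + 2d(sin α + sin β) = 1.269540; p = √p² = 1.126739; φ = atan2(−cos α − cos β, d + sin α + sin β) − atan2(−2, p) = 1.291904 rad; t = (φ − α) mod 2π = 5.871446 rad, q = (φ − β) mod 2π = 3.274396 rad → L = 4.74·(5.871446 + 1.126739 + 3.274396) = 4.74·10.272580 = 48.692032 m
RSL: p² = d² − 2 + 2cos(α−β) − 2d(sin α + sin β) = 0.624292; p = √p² = 0.790122; φ = atan2(cos α + cos β, d − sin α − sin β) − atan2(2, p) = -1.444843 rad; t = (α − φ) mod 2π = 3.148486 rad, q = (β − φ) mod 2π = 5.745536 rad → L = 4.74·(3.148486 + 0.790122 + 5.745536) = 4.74·9.684143 = 45.902840 m
RLR: c = (6 − d² + 2cos(α−β) + 2d(sin α − sin β))/8 = 0.983196; p = 2π − arccos c = 6.099604 rad; φ = atan2(cos α − cos β, d − sin α + sin β) = 0.818541 rad; t = (α − φ + p/2) mod 2π = 3.934905 rad, q = (α − β − t + p) mod 2π = 5.850835 rad → L = 4.74·(3.934905 + 6.099604 + 5.850835) = 4.74·15.885343 = 75.296528 m
LRL: c = (6 − d² + 2cos(α−β) − 2d(sin α − sin β))/8 = -1.075290, |c| > 1 → infeasible
Shortest: RSR with L = 19.210189 m ≈ 19.2102 m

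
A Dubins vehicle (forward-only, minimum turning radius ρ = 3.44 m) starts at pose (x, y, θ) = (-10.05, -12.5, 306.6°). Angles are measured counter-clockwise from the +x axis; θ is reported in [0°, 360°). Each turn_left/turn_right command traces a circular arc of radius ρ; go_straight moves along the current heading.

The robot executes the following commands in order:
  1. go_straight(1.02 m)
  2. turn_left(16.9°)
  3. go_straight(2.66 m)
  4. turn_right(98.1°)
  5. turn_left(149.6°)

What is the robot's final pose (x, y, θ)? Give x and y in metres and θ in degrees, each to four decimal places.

set_pose: (x, y, θ) = (-10.0500, -12.5000, 306.6000°), ρ = 3.44
go_straight(1.02): x += 1.02·cos θ, y += 1.02·sin θ → (-9.4419, -13.3189, 306.6000°)
turn_left(16.9°): centre at ρ to the left, rotate +16.9° → (-8.7263, -14.0331, 323.5000°)
go_straight(2.66): x += 2.66·cos θ, y += 2.66·sin θ → (-6.5881, -15.6154, 323.5000°)
turn_right(98.1°): centre at ρ to the right, rotate −98.1° → (-6.1849, -20.7960, 225.4000°)
turn_left(149.6°): centre at ρ to the left, rotate +149.6° → (-2.8452, -26.5342, 375.0000° ≡ 15.0000°)

(-2.8452, -26.5342, 15.0000°)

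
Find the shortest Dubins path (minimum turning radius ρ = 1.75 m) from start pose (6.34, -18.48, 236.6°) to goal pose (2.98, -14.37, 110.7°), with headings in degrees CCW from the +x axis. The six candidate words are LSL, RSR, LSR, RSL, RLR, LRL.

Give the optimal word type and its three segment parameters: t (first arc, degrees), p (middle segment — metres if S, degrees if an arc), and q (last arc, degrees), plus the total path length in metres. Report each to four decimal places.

Let ψ = atan2(Δy, Δx) = atan2(4.11, -3.36) = 129.2666° be the start→goal bearing.
Normalize: d = |goal − start| / ρ = 5.308644/1.75 = 3.033511, α = (θ_start − ψ) mod 360° = 107.3334° = 1.873321 rad, β = (θ_goal − ψ) mod 360° = 341.4334° = 5.959137 rad.
Common terms: sin α = 0.954587, cos α = -0.297931, sin β = -0.318407, cos β = 0.947954, cos(α−β) = -0.586372, d² = 9.202188. Work in radians in the unit-radius frame; every candidate has L = ρ·(t + p + q).
LSL: p² = 2 + d² − 2cos(α−β) + 2d(sin α − sin β) = 20.098218; p = √p² = 4.483104; φ = atan2(cos β − cos α, d + sin α − sin β) = 0.281614 rad; t = (φ − α) mod 2π = 4.691479 rad, q = (β − φ) mod 2π = 5.677522 rad → L = 1.75·(4.691479 + 4.483104 + 5.677522) = 1.75·14.852105 = 25.991183 m
RSR: p² = 2 + d² − 2cos(α−β) + 2d(sin β − sin α) = 4.651647; p = √p² = 2.156768; φ = atan2(cos α − cos β, d − sin α + sin β) = -0.615863 rad; t = (α − φ) mod 2π = 2.489184 rad, q = (φ − β) mod 2π = 5.991371 rad → L = 1.75·(2.489184 + 2.156768 + 5.991371) = 1.75·10.637322 = 18.615314 m
LSR: p² = d² − 2 + 2cos(α−β) + 2d(sin α + sin β) = 9.889162; p = √p² = 3.144704; φ = atan2(−cos α − cos β, d + sin α + sin β) − atan2(−2, p) = 0.391149 rad; t = (φ − α) mod 2π = 4.801013 rad, q = (φ − β) mod 2π = 0.715197 rad → L = 1.75·(4.801013 + 3.144704 + 0.715197) = 1.75·8.660915 = 15.156601 m
RSL: p² = d² − 2 + 2cos(α−β) − 2d(sin α + sin β) = 2.169724; p = √p² = 1.472998; φ = atan2(cos α + cos β, d − sin α − sin β) − atan2(2, p) = -0.671214 rad; t = (α − φ) mod 2π = 2.544534 rad, q = (β − φ) mod 2π = 0.347165 rad → L = 1.75·(2.544534 + 1.472998 + 0.347165) = 1.75·4.364698 = 7.638221 m
RLR: c = (6 − d² + 2cos(α−β) + 2d(sin α − sin β))/8 = 0.418544; p = 2π − arccos c = 5.144231 rad; φ = atan2(cos α − cos β, d − sin α + sin β) = -0.615863 rad; t = (α − φ + p/2) mod 2π = 5.061299 rad, q = (α − β − t + p) mod 2π = 2.280301 rad → L = 1.75·(5.061299 + 5.144231 + 2.280301) = 1.75·12.485831 = 21.850204 m
LRL: c = (6 − d² + 2cos(α−β) − 2d(sin α − sin β))/8 = -1.512277, |c| > 1 → infeasible
Shortest: RSL with L = 7.638221 m ≈ 7.6382 m
Convert RSL to answer units (arcs ×180/π): t = 2.544534·180/π = 145.7911°, p = ρ·p = 1.75·1.472998 = 2.5777 m, q = 0.347165·180/π = 19.8911°, L = 7.6382 m.

RSL: t = 145.7911°, p = 2.5777 m, q = 19.8911°, L = 7.6382 m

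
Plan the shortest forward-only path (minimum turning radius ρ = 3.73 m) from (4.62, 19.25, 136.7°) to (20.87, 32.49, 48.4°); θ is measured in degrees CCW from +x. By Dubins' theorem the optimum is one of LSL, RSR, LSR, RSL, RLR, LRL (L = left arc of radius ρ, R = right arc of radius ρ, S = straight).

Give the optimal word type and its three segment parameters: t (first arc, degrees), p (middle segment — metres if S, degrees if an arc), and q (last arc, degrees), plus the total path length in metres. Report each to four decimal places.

Let ψ = atan2(Δy, Δx) = atan2(13.24, 16.25) = 39.1721° be the start→goal bearing.
Normalize: d = |goal − start| / ρ = 20.960918/3.73 = 5.619549, α = (θ_start − ψ) mod 360° = 97.5279° = 1.702183 rad, β = (θ_goal − ψ) mod 360° = 9.2279° = 0.161057 rad.
Common terms: sin α = 0.991381, cos α = -0.131009, sin β = 0.160362, cos β = 0.987058, cos(α−β) = 0.029666, d² = 31.579333. Work in radians in the unit-radius frame; every candidate has L = ρ·(t + p + q).
LSL: p² = 2 + d² − 2cos(α−β) + 2d(sin α − sin β) = 42.859906; p = √p² = 6.546748; φ = atan2(cos β − cos α, d + sin α − sin β) = 0.171623 rad; t = (φ − α) mod 2π = 4.752626 rad, q = (β − φ) mod 2π = 6.272619 rad → L = 3.73·(4.752626 + 6.546748 + 6.272619) = 3.73·17.571993 = 65.543532 m
RSR: p² = 2 + d² − 2cos(α−β) + 2d(sin β − sin α) = 24.180095; p = √p² = 4.917326; φ = atan2(cos α − cos β, d − sin α + sin β) = -0.229379 rad; t = (α − φ) mod 2π = 1.931562 rad, q = (φ − β) mod 2π = 5.892749 rad → L = 3.73·(1.931562 + 4.917326 + 5.892749) = 3.73·12.741637 = 47.526306 m
LSR: p² = d² − 2 + 2cos(α−β) + 2d(sin α + sin β) = 42.583221; p = √p² = 6.525582; φ = atan2(−cos α − cos β, d + sin α + sin β) − atan2(−2, p) = 0.171640 rad; t = (φ − α) mod 2π = 4.752643 rad, q = (φ − β) mod 2π = 0.010583 rad → L = 3.73·(4.752643 + 6.525582 + 0.010583) = 3.73·11.288808 = 42.107253 m
RSL: p² = d² − 2 + 2cos(α−β) − 2d(sin α + sin β) = 16.694110; p = √p² = 4.085843; φ = atan2(cos α + cos β, d − sin α − sin β) − atan2(2, p) = -0.265899 rad; t = (α − φ) mod 2π = 1.968082 rad, q = (β − φ) mod 2π = 0.426956 rad → L = 3.73·(1.968082 + 4.085843 + 0.426956) = 3.73·6.480881 = 24.173686 m
RLR: c = (6 − d² + 2cos(α−β) + 2d(sin α − sin β))/8 = -2.022512, |c| > 1 → infeasible
LRL: c = (6 − d² + 2cos(α−β) − 2d(sin α − sin β))/8 = -4.357488, |c| > 1 → infeasible
Shortest: RSL with L = 24.173686 m ≈ 24.1737 m
Convert RSL to answer units (arcs ×180/π): t = 1.968082·180/π = 112.7628°, p = ρ·p = 3.73·4.085843 = 15.2402 m, q = 0.426956·180/π = 24.4628°, L = 24.1737 m.

RSL: t = 112.7628°, p = 15.2402 m, q = 24.4628°, L = 24.1737 m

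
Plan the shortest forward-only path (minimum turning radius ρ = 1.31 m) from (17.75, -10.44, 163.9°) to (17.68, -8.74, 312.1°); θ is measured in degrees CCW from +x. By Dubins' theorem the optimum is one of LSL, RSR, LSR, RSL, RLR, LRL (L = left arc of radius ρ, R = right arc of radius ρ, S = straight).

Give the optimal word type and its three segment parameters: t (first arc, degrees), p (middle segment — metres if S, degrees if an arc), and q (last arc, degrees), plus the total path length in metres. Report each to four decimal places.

LRL: t = 37.4041°, p = 259.1098°, q = 9.9057°, L = 7.0059 m

Let ψ = atan2(Δy, Δx) = atan2(1.70, -0.07) = 92.3579° be the start→goal bearing.
Normalize: d = |goal − start| / ρ = 1.701441/1.31 = 1.298810, α = (θ_start − ψ) mod 360° = 71.5421° = 1.248645 rad, β = (θ_goal − ψ) mod 360° = 219.7421° = 3.835223 rad.
Common terms: sin α = 0.948557, cos α = 0.316608, sin β = -0.639333, cos β = -0.768930, cos(α−β) = -0.849893, d² = 1.686906. Work in radians in the unit-radius frame; every candidate has L = ρ·(t + p + q).
LSL: p² = 2 + d² − 2cos(α−β) + 2d(sin α − sin β) = 9.511424; p = √p² = 3.084060; φ = atan2(cos β − cos α, d + sin α − sin β) = -0.359689 rad; t = (φ − α) mod 2π = 4.674851 rad, q = (β − φ) mod 2π = 4.194912 rad → L = 1.31·(4.674851 + 3.084060 + 4.194912) = 1.31·11.953823 = 15.659508 m
RSR: p² = 2 + d² − 2cos(α−β) + 2d(sin β − sin α) = 1.261960; p = √p² = 1.123370; φ = atan2(cos α − cos β, d − sin α + sin β) = 1.831057 rad; t = (α − φ) mod 2π = 5.700773 rad, q = (φ − β) mod 2π = 4.279020 rad → L = 1.31·(5.700773 + 1.123370 + 4.279020) = 1.31·11.103162 = 14.545143 m
LSR: p² = d² − 2 + 2cos(α−β) + 2d(sin α + sin β) = -1.209634 < 0 → infeasible
RSL: p² = d² − 2 + 2cos(α−β) − 2d(sin α + sin β) = -2.816124 < 0 → infeasible
RLR: c = (6 − d² + 2cos(α−β) + 2d(sin α − sin β))/8 = 0.842255; p = 2π − arccos c = 5.713842 rad; φ = atan2(cos α − cos β, d − sin α + sin β) = 1.831057 rad; t = (α − φ + p/2) mod 2π = 2.274509 rad, q = (α − β − t + p) mod 2π = 0.852755 rad → L = 1.31·(2.274509 + 5.713842 + 0.852755) = 1.31·8.841106 = 11.581848 m
LRL: c = (6 − d² + 2cos(α−β) − 2d(sin α − sin β))/8 = -0.188928; p = 2π − arccos c = 4.522319 rad; φ = atan2(cos β − cos α, d + sin α − sin β) = -0.359689 rad; t = (φ − α + p/2) mod 2π = 0.652825 rad, q = (β − α − t + p) mod 2π = 0.172886 rad → L = 1.31·(0.652825 + 4.522319 + 0.172886) = 1.31·5.348030 = 7.005919 m
Shortest: LRL with L = 7.005919 m ≈ 7.0059 m
Convert LRL to answer units (arcs ×180/π): t = 0.652825·180/π = 37.4041°, p = 4.522319·180/π = 259.1098°, q = 0.172886·180/π = 9.9057°, L = 7.0059 m.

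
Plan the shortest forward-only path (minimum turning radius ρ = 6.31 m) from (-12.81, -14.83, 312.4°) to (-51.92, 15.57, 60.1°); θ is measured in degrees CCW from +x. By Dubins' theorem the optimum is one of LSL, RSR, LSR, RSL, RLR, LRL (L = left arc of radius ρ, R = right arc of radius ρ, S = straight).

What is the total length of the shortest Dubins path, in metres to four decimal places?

70.5959 m

Let ψ = atan2(Δy, Δx) = atan2(30.40, -39.11) = 142.1423° be the start→goal bearing.
Normalize: d = |goal − start| / ρ = 49.535362/6.31 = 7.850295, α = (θ_start − ψ) mod 360° = 170.2577° = 2.971558 rad, β = (θ_goal − ψ) mod 360° = 277.9577° = 4.851278 rad.
Common terms: sin α = 0.169216, cos α = -0.985579, sin β = -0.990370, cos β = 0.138443, cos(α−β) = -0.304033, d² = 61.627133. Work in radians in the unit-radius frame; every candidate has L = ρ·(t + p + q).
LSL: p² = 2 + d² − 2cos(α−β) + 2d(sin α − sin β) = 82.441397; p = √p² = 9.079725; φ = atan2(cos β − cos α, d + sin α − sin β) = 0.124113 rad; t = (φ − α) mod 2π = 3.435740 rad, q = (β − φ) mod 2π = 4.727165 rad → L = 6.31·(3.435740 + 9.079725 + 4.727165) = 6.31·17.242629 = 108.800992 m
RSR: p² = 2 + d² − 2cos(α−β) + 2d(sin β − sin α) = 46.029001; p = √p² = 6.784468; φ = atan2(cos α − cos β, d − sin α + sin β) = -0.166443 rad; t = (α − φ) mod 2π = 3.138001 rad, q = (φ − β) mod 2π = 1.265464 rad → L = 6.31·(3.138001 + 6.784468 + 1.265464) = 6.31·11.187933 = 70.595859 m
LSR: p² = d² − 2 + 2cos(α−β) + 2d(sin α + sin β) = 46.126464; p = √p² = 6.791647; φ = atan2(−cos α − cos β, d + sin α + sin β) − atan2(−2, p) = 0.406324 rad; t = (φ − α) mod 2π = 3.717951 rad, q = (φ − β) mod 2π = 1.838231 rad → L = 6.31·(3.717951 + 6.791647 + 1.838231) = 6.31·12.347829 = 77.914799 m
RSL: p² = d² − 2 + 2cos(α−β) − 2d(sin α + sin β) = 71.911670; p = √p² = 8.480075; φ = atan2(cos α + cos β, d − sin α − sin β) − atan2(2, p) = -0.328998 rad; t = (α − φ) mod 2π = 3.300556 rad, q = (β − φ) mod 2π = 5.180276 rad → L = 6.31·(3.300556 + 8.480075 + 5.180276) = 6.31·16.960907 = 107.023322 m
RLR: c = (6 − d² + 2cos(α−β) + 2d(sin α − sin β))/8 = -4.753625, |c| > 1 → infeasible
LRL: c = (6 − d² + 2cos(α−β) − 2d(sin α − sin β))/8 = -9.305175, |c| > 1 → infeasible
Shortest: RSR with L = 70.595859 m ≈ 70.5959 m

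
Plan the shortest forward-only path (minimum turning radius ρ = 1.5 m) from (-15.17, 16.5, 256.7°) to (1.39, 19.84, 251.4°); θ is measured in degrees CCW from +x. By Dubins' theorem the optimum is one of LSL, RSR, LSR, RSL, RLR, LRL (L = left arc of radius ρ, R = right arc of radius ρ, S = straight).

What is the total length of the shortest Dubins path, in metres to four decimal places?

Let ψ = atan2(Δy, Δx) = atan2(3.34, 16.56) = 11.4031° be the start→goal bearing.
Normalize: d = |goal − start| / ρ = 16.893466/1.5 = 11.262311, α = (θ_start − ψ) mod 360° = 245.2969° = 4.281239 rad, β = (θ_goal − ψ) mod 360° = 239.9969° = 4.188737 rad.
Common terms: sin α = -0.908486, cos α = -0.417915, sin β = -0.865999, cos β = -0.500046, cos(α−β) = 0.995725, d² = 126.839644. Work in radians in the unit-radius frame; every candidate has L = ρ·(t + p + q).
LSL: p² = 2 + d² − 2cos(α−β) + 2d(sin α − sin β) = 125.891188; p = √p² = 11.220124; φ = atan2(cos β − cos α, d + sin α − sin β) = -0.007320 rad; t = (φ − α) mod 2π = 1.994626 rad, q = (β − φ) mod 2π = 4.196057 rad → L = 1.5·(1.994626 + 11.220124 + 4.196057) = 1.5·17.410807 = 26.116211 m
RSR: p² = 2 + d² − 2cos(α−β) + 2d(sin β − sin α) = 127.805202; p = √p² = 11.305096; φ = atan2(cos α − cos β, d − sin α + sin β) = 0.007265 rad; t = (α − φ) mod 2π = 4.273974 rad, q = (φ − β) mod 2π = 2.101713 rad → L = 1.5·(4.273974 + 11.305096 + 2.101713) = 1.5·17.680784 = 26.521176 m
LSR: p² = d² − 2 + 2cos(α−β) + 2d(sin α + sin β) = 86.861498; p = √p² = 9.319952; φ = atan2(−cos α − cos β, d + sin α + sin β) − atan2(−2, p) = 0.307839 rad; t = (φ − α) mod 2π = 2.309785 rad, q = (φ − β) mod 2π = 2.402287 rad → L = 1.5·(2.309785 + 9.319952 + 2.402287) = 1.5·14.032024 = 21.048035 m
RSL: p² = d² − 2 + 2cos(α−β) − 2d(sin α + sin β) = 166.800690; p = √p² = 12.915134; φ = atan2(cos α + cos β, d − sin α − sin β) − atan2(2, p) = -0.223934 rad; t = (α − φ) mod 2π = 4.505173 rad, q = (β − φ) mod 2π = 4.412671 rad → L = 1.5·(4.505173 + 12.915134 + 4.412671) = 1.5·21.832978 = 32.749467 m
RLR: c = (6 − d² + 2cos(α−β) + 2d(sin α − sin β))/8 = -14.975650, |c| > 1 → infeasible
LRL: c = (6 − d² + 2cos(α−β) − 2d(sin α − sin β))/8 = -14.736399, |c| > 1 → infeasible
Shortest: LSR with L = 21.048035 m ≈ 21.0480 m

21.0480 m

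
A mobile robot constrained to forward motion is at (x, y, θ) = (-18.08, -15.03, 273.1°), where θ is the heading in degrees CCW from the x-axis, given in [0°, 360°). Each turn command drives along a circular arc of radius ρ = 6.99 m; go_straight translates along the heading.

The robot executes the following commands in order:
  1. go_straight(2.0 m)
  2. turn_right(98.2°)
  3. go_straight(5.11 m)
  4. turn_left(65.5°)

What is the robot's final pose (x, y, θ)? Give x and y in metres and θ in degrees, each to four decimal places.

(-37.3619, -27.4228, 240.4000°)

set_pose: (x, y, θ) = (-18.0800, -15.0300, 273.1000°), ρ = 6.99
go_straight(2.0): x += 2.0·cos θ, y += 2.0·sin θ → (-17.9718, -17.0271, 273.1000°)
turn_right(98.2°): centre at ρ to the right, rotate −98.2° → (-25.5730, -24.3674, 174.9000°)
go_straight(5.11): x += 5.11·cos θ, y += 5.11·sin θ → (-30.6628, -23.9132, 174.9000°)
turn_left(65.5°): centre at ρ to the left, rotate +65.5° → (-37.3619, -27.4228, 240.4000°)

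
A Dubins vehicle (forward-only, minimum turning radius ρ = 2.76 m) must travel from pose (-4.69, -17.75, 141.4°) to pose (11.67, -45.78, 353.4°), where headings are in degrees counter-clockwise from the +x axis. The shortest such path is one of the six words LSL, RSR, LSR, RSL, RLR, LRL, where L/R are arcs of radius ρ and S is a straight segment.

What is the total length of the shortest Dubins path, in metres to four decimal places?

39.7687 m

Let ψ = atan2(Δy, Δx) = atan2(-28.03, 16.36) = -59.7296° be the start→goal bearing.
Normalize: d = |goal − start| / ρ = 32.455054/2.76 = 11.759077, α = (θ_start − ψ) mod 360° = 201.1296° = 3.510373 rad, β = (θ_goal − ψ) mod 360° = 53.1296° = 0.927286 rad.
Common terms: sin α = -0.360478, cos α = -0.932768, sin β = 0.799995, cos β = 0.600007, cos(α−β) = -0.848048, d² = 138.275901. Work in radians in the unit-radius frame; every candidate has L = ρ·(t + p + q).
LSL: p² = 2 + d² − 2cos(α−β) + 2d(sin α − sin β) = 114.679812; p = √p² = 10.708866; φ = atan2(cos β − cos α, d + sin α − sin β) = 0.143625 rad; t = (φ − α) mod 2π = 2.916436 rad, q = (β − φ) mod 2π = 0.783662 rad → L = 2.76·(2.916436 + 10.708866 + 0.783662) = 2.76·14.408964 = 39.768741 m
RSR: p² = 2 + d² − 2cos(α−β) + 2d(sin β − sin α) = 169.264182; p = √p² = 13.010157; φ = atan2(cos α − cos β, d − sin α + sin β) = -0.118088 rad; t = (α − φ) mod 2π = 3.628461 rad, q = (φ − β) mod 2π = 5.237811 rad → L = 2.76·(3.628461 + 13.010157 + 5.237811) = 2.76·21.876429 = 60.378945 m
LSR: p² = d² − 2 + 2cos(α−β) + 2d(sin α + sin β) = 144.916412; p = √p² = 12.038123; φ = atan2(−cos α − cos β, d + sin α + sin β) − atan2(−2, p) = 0.191907 rad; t = (φ − α) mod 2π = 2.964719 rad, q = (φ − β) mod 2π = 5.547806 rad → L = 2.76·(2.964719 + 12.038123 + 5.547806) = 2.76·20.550648 = 56.719789 m
RSL: p² = d² − 2 + 2cos(α−β) − 2d(sin α + sin β) = 124.243197; p = √p² = 11.146443; φ = atan2(cos α + cos β, d − sin α − sin β) − atan2(2, p) = -0.206929 rad; t = (α − φ) mod 2π = 3.717302 rad, q = (β − φ) mod 2π = 1.134215 rad → L = 2.76·(3.717302 + 11.146443 + 1.134215) = 2.76·15.997960 = 44.154370 m
RLR: c = (6 − d² + 2cos(α−β) + 2d(sin α − sin β))/8 = -20.158023, |c| > 1 → infeasible
LRL: c = (6 − d² + 2cos(α−β) − 2d(sin α − sin β))/8 = -13.334976, |c| > 1 → infeasible
Shortest: LSL with L = 39.768741 m ≈ 39.7687 m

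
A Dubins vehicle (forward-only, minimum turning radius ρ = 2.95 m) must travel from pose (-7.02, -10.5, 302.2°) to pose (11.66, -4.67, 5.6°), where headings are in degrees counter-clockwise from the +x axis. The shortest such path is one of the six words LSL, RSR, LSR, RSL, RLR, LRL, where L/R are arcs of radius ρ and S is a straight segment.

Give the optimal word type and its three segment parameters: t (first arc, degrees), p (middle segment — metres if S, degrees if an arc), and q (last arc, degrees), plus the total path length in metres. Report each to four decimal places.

LSR: t = 83.3078°, p = 15.4354 m, q = 19.9078°, L = 20.7497 m

Let ψ = atan2(Δy, Δx) = atan2(5.83, 18.68) = 17.3331° be the start→goal bearing.
Normalize: d = |goal − start| / ρ = 19.568631/2.95 = 6.633434, α = (θ_start − ψ) mod 360° = 284.8669° = 4.971866 rad, β = (θ_goal − ψ) mod 360° = 348.2669° = 6.078405 rad.
Common terms: sin α = -0.966524, cos α = 0.256575, sin β = -0.203352, cos β = 0.979106, cos(α−β) = 0.447759, d² = 44.002448. Work in radians in the unit-radius frame; every candidate has L = ρ·(t + p + q).
LSL: p² = 2 + d² − 2cos(α−β) + 2d(sin α − sin β) = 34.982028; p = √p² = 5.914561; φ = atan2(cos β − cos α, d + sin α − sin β) = 0.122467 rad; t = (φ − α) mod 2π = 1.433787 rad, q = (β − φ) mod 2π = 5.955937 rad → L = 2.95·(1.433787 + 5.914561 + 5.955937) = 2.95·13.304285 = 39.247640 m
RSR: p² = 2 + d² − 2cos(α−β) + 2d(sin β − sin α) = 55.231831; p = √p² = 7.431812; φ = atan2(cos α − cos β, d − sin α + sin β) = -0.097375 rad; t = (α − φ) mod 2π = 5.069241 rad, q = (φ − β) mod 2π = 0.107405 rad → L = 2.95·(5.069241 + 7.431812 + 0.107405) = 2.95·12.608459 = 37.194953 m
LSR: p² = d² − 2 + 2cos(α−β) + 2d(sin α + sin β) = 27.377366; p = √p² = 5.232339; φ = atan2(−cos α − cos β, d + sin α + sin β) − atan2(−2, p) = 0.142676 rad; t = (φ − α) mod 2π = 1.453995 rad, q = (φ − β) mod 2π = 0.347456 rad → L = 2.95·(1.453995 + 5.232339 + 0.347456) = 2.95·7.033790 = 20.749680 m
RSL: p² = d² − 2 + 2cos(α−β) − 2d(sin α + sin β) = 58.418565; p = √p² = 7.643204; φ = atan2(cos α + cos β, d − sin α − sin β) − atan2(2, p) = -0.098883 rad; t = (α − φ) mod 2π = 5.070749 rad, q = (β − φ) mod 2π = 6.177287 rad → L = 2.95·(5.070749 + 7.643204 + 6.177287) = 2.95·18.891240 = 55.729158 m
RLR: c = (6 − d² + 2cos(α−β) + 2d(sin α − sin β))/8 = -5.903979, |c| > 1 → infeasible
LRL: c = (6 − d² + 2cos(α−β) − 2d(sin α − sin β))/8 = -3.372753, |c| > 1 → infeasible
Shortest: LSR with L = 20.749680 m ≈ 20.7497 m
Convert LSR to answer units (arcs ×180/π): t = 1.453995·180/π = 83.3078°, p = ρ·p = 2.95·5.232339 = 15.4354 m, q = 0.347456·180/π = 19.9078°, L = 20.7497 m.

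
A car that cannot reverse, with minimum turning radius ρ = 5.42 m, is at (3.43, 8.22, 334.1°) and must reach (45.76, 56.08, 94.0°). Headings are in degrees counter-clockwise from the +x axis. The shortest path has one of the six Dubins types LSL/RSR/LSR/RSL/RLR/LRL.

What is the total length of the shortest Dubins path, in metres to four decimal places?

Let ψ = atan2(Δy, Δx) = atan2(47.86, 42.33) = 48.5087° be the start→goal bearing.
Normalize: d = |goal − start| / ρ = 63.893728/5.42 = 11.788511, α = (θ_start − ψ) mod 360° = 285.5913° = 4.984509 rad, β = (θ_goal − ψ) mod 360° = 45.4913° = 0.793973 rad.
Common terms: sin α = -0.963203, cos α = 0.268774, sin β = 0.713144, cos β = 0.701018, cos(α−β) = -0.498488, d² = 138.968985. Work in radians in the unit-radius frame; every candidate has L = ρ·(t + p + q).
LSL: p² = 2 + d² − 2cos(α−β) + 2d(sin α − sin β) = 102.442682; p = √p² = 10.121397; φ = atan2(cos β − cos α, d + sin α − sin β) = 0.042719 rad; t = (φ − α) mod 2π = 1.341396 rad, q = (β − φ) mod 2π = 0.751254 rad → L = 5.42·(1.341396 + 10.121397 + 0.751254) = 5.42·12.214047 = 66.200135 m
RSR: p² = 2 + d² − 2cos(α−β) + 2d(sin β − sin α) = 181.489240; p = √p² = 13.471794; φ = atan2(cos α − cos β, d − sin α + sin β) = -0.032091 rad; t = (α − φ) mod 2π = 5.016599 rad, q = (φ − β) mod 2π = 5.457122 rad → L = 5.42·(5.016599 + 13.471794 + 5.457122) = 5.42·23.945515 = 129.784692 m
LSR: p² = d² − 2 + 2cos(α−β) + 2d(sin α + sin β) = 130.076355; p = √p² = 11.405102; φ = atan2(−cos α − cos β, d + sin α + sin β) − atan2(−2, p) = 0.089743 rad; t = (φ − α) mod 2π = 1.388420 rad, q = (φ − β) mod 2π = 5.578956 rad → L = 5.42·(1.388420 + 11.405102 + 5.578956) = 5.42·18.372478 = 99.578832 m
RSL: p² = d² − 2 + 2cos(α−β) − 2d(sin α + sin β) = 141.867664; p = √p² = 11.910821; φ = atan2(cos α + cos β, d − sin α − sin β) − atan2(2, p) = -0.085979 rad; t = (α − φ) mod 2π = 5.070488 rad, q = (β − φ) mod 2π = 0.879952 rad → L = 5.42·(5.070488 + 11.910821 + 0.879952) = 5.42·17.861261 = 96.808035 m
RLR: c = (6 − d² + 2cos(α−β) + 2d(sin α − sin β))/8 = -21.686155, |c| > 1 → infeasible
LRL: c = (6 − d² + 2cos(α−β) − 2d(sin α − sin β))/8 = -11.805335, |c| > 1 → infeasible
Shortest: LSL with L = 66.200135 m ≈ 66.2001 m

66.2001 m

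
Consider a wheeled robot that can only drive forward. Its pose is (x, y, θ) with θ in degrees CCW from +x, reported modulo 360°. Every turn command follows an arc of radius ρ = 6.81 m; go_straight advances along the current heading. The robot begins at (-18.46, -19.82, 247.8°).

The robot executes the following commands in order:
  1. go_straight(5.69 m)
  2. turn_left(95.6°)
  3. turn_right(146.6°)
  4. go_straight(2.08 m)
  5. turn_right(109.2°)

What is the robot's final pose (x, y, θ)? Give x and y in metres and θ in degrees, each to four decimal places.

set_pose: (x, y, θ) = (-18.4600, -19.8200, 247.8000°), ρ = 6.81
go_straight(5.69): x += 5.69·cos θ, y += 5.69·sin θ → (-20.6099, -25.0882, 247.8000°)
turn_left(95.6°): centre at ρ to the left, rotate +95.6° → (-16.2503, -34.1875, 343.4000°)
turn_right(146.6°): centre at ρ to the right, rotate −146.6° → (-16.2275, -47.2330, 196.8000°)
go_straight(2.08): x += 2.08·cos θ, y += 2.08·sin θ → (-18.2187, -47.8342, 196.8000°)
turn_right(109.2°): centre at ρ to the right, rotate −109.2° → (-26.9911, -41.0297, 87.6000°)

(-26.9911, -41.0297, 87.6000°)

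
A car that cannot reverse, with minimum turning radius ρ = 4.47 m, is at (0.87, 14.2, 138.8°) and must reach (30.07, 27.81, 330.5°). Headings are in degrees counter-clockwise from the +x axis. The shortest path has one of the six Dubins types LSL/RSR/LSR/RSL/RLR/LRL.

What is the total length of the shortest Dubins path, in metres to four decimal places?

38.0103 m

Let ψ = atan2(Δy, Δx) = atan2(13.61, 29.20) = 24.9900° be the start→goal bearing.
Normalize: d = |goal − start| / ρ = 32.216022/4.47 = 7.207164, α = (θ_start − ψ) mod 360° = 113.8100° = 1.986359 rad, β = (θ_goal − ψ) mod 360° = 305.5100° = 5.332155 rad.
Common terms: sin α = 0.914889, cos α = -0.403704, sin β = -0.814014, cos β = 0.580845, cos(α−β) = -0.979223, d² = 51.943211. Work in radians in the unit-radius frame; every candidate has L = ρ·(t + p + q).
LSL: p² = 2 + d² − 2cos(α−β) + 2d(sin α − sin β) = 80.822644; p = √p² = 8.990142; φ = atan2(cos β − cos α, d + sin α − sin β) = 0.109734 rad; t = (φ − α) mod 2π = 4.406561 rad, q = (β − φ) mod 2π = 5.222420 rad → L = 4.47·(4.406561 + 8.990142 + 5.222420) = 4.47·18.619123 = 83.227480 m
RSR: p² = 2 + d² − 2cos(α−β) + 2d(sin β − sin α) = 30.980668; p = √p² = 5.566028; φ = atan2(cos α − cos β, d − sin α + sin β) = -0.177821 rad; t = (α − φ) mod 2π = 2.164180 rad, q = (φ − β) mod 2π = 0.773209 rad → L = 4.47·(2.164180 + 5.566028 + 0.773209) = 4.47·8.503417 = 38.010275 m
LSR: p² = d² − 2 + 2cos(α−β) + 2d(sin α + sin β) = 49.438810; p = √p² = 7.031274; φ = atan2(−cos α − cos β, d + sin α + sin β) − atan2(−2, p) = 0.252890 rad; t = (φ − α) mod 2π = 4.549717 rad, q = (φ − β) mod 2π = 1.203921 rad → L = 4.47·(4.549717 + 7.031274 + 1.203921) = 4.47·12.784911 = 57.148552 m
RSL: p² = d² − 2 + 2cos(α−β) − 2d(sin α + sin β) = 46.530720; p = √p² = 6.821343; φ = atan2(cos α + cos β, d − sin α − sin β) − atan2(2, p) = -0.260282 rad; t = (α − φ) mod 2π = 2.246641 rad, q = (β − φ) mod 2π = 5.592437 rad → L = 4.47·(2.246641 + 6.821343 + 5.592437) = 4.47·14.660421 = 65.532081 m
RLR: c = (6 − d² + 2cos(α−β) + 2d(sin α − sin β))/8 = -2.872584, |c| > 1 → infeasible
LRL: c = (6 − d² + 2cos(α−β) − 2d(sin α − sin β))/8 = -9.102831, |c| > 1 → infeasible
Shortest: RSR with L = 38.010275 m ≈ 38.0103 m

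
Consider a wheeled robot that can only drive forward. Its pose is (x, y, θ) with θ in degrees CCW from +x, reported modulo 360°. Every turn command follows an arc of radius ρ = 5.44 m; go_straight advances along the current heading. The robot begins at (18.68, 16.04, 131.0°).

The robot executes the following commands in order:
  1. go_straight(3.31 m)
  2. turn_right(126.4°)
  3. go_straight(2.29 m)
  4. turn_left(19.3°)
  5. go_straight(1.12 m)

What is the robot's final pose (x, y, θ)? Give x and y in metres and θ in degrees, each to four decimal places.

(25.2521, 28.6159, 23.9000°)

set_pose: (x, y, θ) = (18.6800, 16.0400, 131.0000°), ρ = 5.44
go_straight(3.31): x += 3.31·cos θ, y += 3.31·sin θ → (16.5084, 18.5381, 131.0000°)
turn_right(126.4°): centre at ρ to the right, rotate −126.4° → (20.1778, 27.5295, 4.6000°)
go_straight(2.29): x += 2.29·cos θ, y += 2.29·sin θ → (22.4604, 27.7132, 4.6000°)
turn_left(19.3°): centre at ρ to the left, rotate +19.3° → (24.2281, 28.1621, 23.9000°)
go_straight(1.12): x += 1.12·cos θ, y += 1.12·sin θ → (25.2521, 28.6159, 23.9000°)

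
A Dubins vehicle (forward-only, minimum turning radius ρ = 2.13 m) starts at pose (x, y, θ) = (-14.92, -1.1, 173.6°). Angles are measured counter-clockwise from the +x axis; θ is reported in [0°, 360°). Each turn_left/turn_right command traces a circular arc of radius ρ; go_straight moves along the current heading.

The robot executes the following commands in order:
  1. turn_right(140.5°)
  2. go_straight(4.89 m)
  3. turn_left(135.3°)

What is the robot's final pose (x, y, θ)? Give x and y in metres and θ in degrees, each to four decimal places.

set_pose: (x, y, θ) = (-14.9200, -1.1000, 173.6000°), ρ = 2.13
turn_right(140.5°): centre at ρ to the right, rotate −140.5° → (-15.8458, 2.8011, 33.1000°)
go_straight(4.89): x += 4.89·cos θ, y += 4.89·sin θ → (-11.7493, 5.4715, 33.1000°)
turn_left(135.3°): centre at ρ to the left, rotate +135.3° → (-12.4842, 9.3423, 168.4000°)

(-12.4842, 9.3423, 168.4000°)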